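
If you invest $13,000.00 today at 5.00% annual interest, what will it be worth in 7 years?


Future value formula: FV = PV × (1 + r)^t
FV = $13,000.00 × (1 + 0.05)^7
FV = $13,000.00 × 1.4071004
FV = $18,292.31

FV = PV × (1 + r)^t = $18,292.31


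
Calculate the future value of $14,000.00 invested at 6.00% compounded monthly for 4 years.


Compound interest formula: A = P(1 + r/n)^(nt)
A = $14,000.00 × (1 + 0.06/12)^(12 × 4)
Growth factor: (1 + 0.06/12)^48 = 1.270489
A = $14,000.00 × 1.270489
A = $17,786.85

A = P(1 + r/n)^(nt) = $17,786.85


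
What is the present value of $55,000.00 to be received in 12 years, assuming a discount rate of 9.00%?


Present value formula: PV = FV / (1 + r)^t
PV = $55,000.00 / (1 + 0.09)^12
PV = $55,000.00 / 2.812665
PV = $19,554.41

PV = FV / (1 + r)^t = $19,554.41


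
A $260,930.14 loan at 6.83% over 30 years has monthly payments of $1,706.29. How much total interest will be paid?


Total paid over the life of the loan = PMT × n.
Total paid = $1,706.29 × 360 = $614,264.40
Total interest = total paid − principal = $614,264.40 − $260,930.14 = $353,334.26

Total interest = (PMT × n) - PV = $353,334.26


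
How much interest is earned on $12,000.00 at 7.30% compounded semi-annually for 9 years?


Compound interest earned = final amount − principal.
A = P(1 + r/n)^(nt) = $12,000.00 × (1 + 0.073/2)^(2 × 9) = $22,878.56
Interest = A − P = $22,878.56 − $12,000.00 = $10,878.56

Interest = A - P = $10,878.56


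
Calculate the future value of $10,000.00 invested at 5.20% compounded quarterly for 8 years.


Compound interest formula: A = P(1 + r/n)^(nt)
A = $10,000.00 × (1 + 0.052/4)^(4 × 8)
Growth factor: (1 + 0.052/4)^32 = 1.511828
A = $10,000.00 × 1.511828
A = $15,118.28

A = P(1 + r/n)^(nt) = $15,118.28


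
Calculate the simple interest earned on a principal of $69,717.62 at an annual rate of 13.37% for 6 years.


Simple interest formula: I = P × r × t
I = $69,717.62 × 0.1337 × 6
I = $55,927.47

I = P × r × t = $55,927.47


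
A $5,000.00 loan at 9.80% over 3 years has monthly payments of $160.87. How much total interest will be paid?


Total paid over the life of the loan = PMT × n.
Total paid = $160.87 × 36 = $5,791.32
Total interest = total paid − principal = $5,791.32 − $5,000.00 = $791.32

Total interest = (PMT × n) - PV = $791.32


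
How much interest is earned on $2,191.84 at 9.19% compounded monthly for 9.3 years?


Compound interest earned = final amount − principal.
A = P(1 + r/n)^(nt) = $2,191.84 × (1 + 0.0919/12)^(12 × 9.3) = $5,135.39
Interest = A − P = $5,135.39 − $2,191.84 = $2,943.55

Interest = A - P = $2,943.55


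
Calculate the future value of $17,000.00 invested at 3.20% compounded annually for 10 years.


Compound interest formula: A = P(1 + r/n)^(nt)
A = $17,000.00 × (1 + 0.032/1)^(1 × 10)
Growth factor: (1 + 0.032/1)^10 = 1.370241
A = $17,000.00 × 1.370241
A = $23,294.10

A = P(1 + r/n)^(nt) = $23,294.10


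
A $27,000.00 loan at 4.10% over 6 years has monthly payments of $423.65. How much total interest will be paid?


Total paid over the life of the loan = PMT × n.
Total paid = $423.65 × 72 = $30,502.80
Total interest = total paid − principal = $30,502.80 − $27,000.00 = $3,502.80

Total interest = (PMT × n) - PV = $3,502.80


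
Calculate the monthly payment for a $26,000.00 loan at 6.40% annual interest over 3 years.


Loan payment formula: PMT = PV × r / (1 − (1 + r)^(−n))
Monthly rate r = 0.064/12 ≈ 0.00533333, n = 36 months
Denominator: 1 − (1 + 0.064/12)^(−36) = 0.174272
PMT = $26,000.00 × (0.064/12) / 0.174272
PMT = $795.69 per month

PMT = PV × r / (1-(1+r)^(-n)) = $795.69/month


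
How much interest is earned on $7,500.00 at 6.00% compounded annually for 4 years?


Compound interest earned = final amount − principal.
A = P(1 + r/n)^(nt) = $7,500.00 × (1 + 0.06/1)^(1 × 4) = $9,468.58
Interest = A − P = $9,468.58 − $7,500.00 = $1,968.58

Interest = A - P = $1,968.58


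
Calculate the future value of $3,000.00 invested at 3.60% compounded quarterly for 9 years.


Compound interest formula: A = P(1 + r/n)^(nt)
A = $3,000.00 × (1 + 0.036/4)^(4 × 9)
Growth factor: (1 + 0.036/4)^36 = 1.3806449
A = $3,000.00 × 1.3806449
A = $4,141.93

A = P(1 + r/n)^(nt) = $4,141.93


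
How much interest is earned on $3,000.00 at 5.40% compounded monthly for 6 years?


Compound interest earned = final amount − principal.
A = P(1 + r/n)^(nt) = $3,000.00 × (1 + 0.054/12)^(12 × 6) = $4,144.93
Interest = A − P = $4,144.93 − $3,000.00 = $1,144.93

Interest = A - P = $1,144.93


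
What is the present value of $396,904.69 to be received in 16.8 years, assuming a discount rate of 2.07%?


Present value formula: PV = FV / (1 + r)^t
PV = $396,904.69 / (1 + 0.0207)^16.8
PV = $396,904.69 / 1.4108743
PV = $281,318.25

PV = FV / (1 + r)^t = $281,318.25


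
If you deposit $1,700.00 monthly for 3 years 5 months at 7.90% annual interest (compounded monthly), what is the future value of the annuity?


Future value of an ordinary annuity: FV = PMT × ((1 + r)^n − 1) / r
Monthly rate r = 0.079/12 ≈ 0.00658333, n = 41
FV = $1,700.00 × ((1 + 0.079/12)^41 − 1) / (0.079/12)
FV = $1,700.00 × 46.890701
FV = $79,714.19

FV = PMT × ((1+r)^n - 1)/r = $79,714.19


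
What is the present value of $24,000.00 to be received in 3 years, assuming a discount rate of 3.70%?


Present value formula: PV = FV / (1 + r)^t
PV = $24,000.00 / (1 + 0.037)^3
PV = $24,000.00 / 1.1151577
PV = $21,521.62

PV = FV / (1 + r)^t = $21,521.62


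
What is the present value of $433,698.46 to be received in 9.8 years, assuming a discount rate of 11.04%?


Present value formula: PV = FV / (1 + r)^t
PV = $433,698.46 / (1 + 0.1104)^9.8
PV = $433,698.46 / 2.7906068
PV = $155,413.68

PV = FV / (1 + r)^t = $155,413.68


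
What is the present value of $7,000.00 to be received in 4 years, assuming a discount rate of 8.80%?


Present value formula: PV = FV / (1 + r)^t
PV = $7,000.00 / (1 + 0.088)^4
PV = $7,000.00 / 1.401250
PV = $4,995.54

PV = FV / (1 + r)^t = $4,995.54


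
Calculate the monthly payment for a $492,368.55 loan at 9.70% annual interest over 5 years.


Loan payment formula: PMT = PV × r / (1 − (1 + r)^(−n))
Monthly rate r = 0.097/12 ≈ 0.00808333, n = 60 months
Denominator: 1 − (1 + 0.097/12)^(−60) = 0.383101
PMT = $492,368.55 × (0.097/12) / 0.383101
PMT = $10,388.85 per month

PMT = PV × r / (1-(1+r)^(-n)) = $10,388.85/month


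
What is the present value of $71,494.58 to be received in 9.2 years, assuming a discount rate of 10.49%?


Present value formula: PV = FV / (1 + r)^t
PV = $71,494.58 / (1 + 0.1049)^9.2
PV = $71,494.58 / 2.503637
PV = $28,556.29

PV = FV / (1 + r)^t = $28,556.29


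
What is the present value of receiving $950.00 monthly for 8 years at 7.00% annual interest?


Present value of an ordinary annuity: PV = PMT × (1 − (1 + r)^(−n)) / r
Monthly rate r = 0.07/12 ≈ 0.00583333, n = 96
PV = $950.00 × (1 − (1 + 0.07/12)^(−96)) / (0.07/12)
PV = $950.00 × 73.347569
PV = $69,680.19

PV = PMT × (1-(1+r)^(-n))/r = $69,680.19


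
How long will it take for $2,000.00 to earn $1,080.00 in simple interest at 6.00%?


Rearrange the simple interest formula for t:
I = P × r × t  ⇒  t = I / (P × r)
t = $1,080.00 / ($2,000.00 × 0.06)
t = 9

t = I/(P×r) = 9 years


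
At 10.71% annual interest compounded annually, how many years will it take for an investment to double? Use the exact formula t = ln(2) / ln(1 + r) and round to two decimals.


Doubling condition: (1 + r)^t = 2
Take ln of both sides: t × ln(1 + r) = ln(2)
t = ln(2) / ln(1 + r)
t = 0.693147 / 0.101744
t = 6.81

t = ln(2) / ln(1 + r) = 6.81 years


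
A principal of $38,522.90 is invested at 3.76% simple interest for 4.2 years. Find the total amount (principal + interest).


Total amount formula: A = P(1 + rt) = P + P·r·t
Interest: I = P × r × t = $38,522.90 × 0.0376 × 4.2 = $6,083.54
A = P + I = $38,522.90 + $6,083.54 = $44,606.44

A = P + I = P(1 + rt) = $44,606.44


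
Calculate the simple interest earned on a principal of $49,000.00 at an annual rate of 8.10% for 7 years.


Simple interest formula: I = P × r × t
I = $49,000.00 × 0.081 × 7
I = $27,783.00

I = P × r × t = $27,783.00


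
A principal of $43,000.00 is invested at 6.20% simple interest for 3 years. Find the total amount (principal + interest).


Total amount formula: A = P(1 + rt) = P + P·r·t
Interest: I = P × r × t = $43,000.00 × 0.062 × 3 = $7,998.00
A = P + I = $43,000.00 + $7,998.00 = $50,998.00

A = P + I = P(1 + rt) = $50,998.00


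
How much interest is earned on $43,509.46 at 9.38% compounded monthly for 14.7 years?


Compound interest earned = final amount − principal.
A = P(1 + r/n)^(nt) = $43,509.46 × (1 + 0.0938/12)^(12 × 14.7) = $171,825.13
Interest = A − P = $171,825.13 − $43,509.46 = $128,315.67

Interest = A - P = $128,315.67


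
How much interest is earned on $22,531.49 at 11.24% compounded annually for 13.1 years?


Compound interest earned = final amount − principal.
A = P(1 + r/n)^(nt) = $22,531.49 × (1 + 0.1124/1)^(1 × 13.1) = $90,951.27
Interest = A − P = $90,951.27 − $22,531.49 = $68,419.78

Interest = A - P = $68,419.78


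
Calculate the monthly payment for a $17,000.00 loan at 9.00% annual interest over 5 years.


Loan payment formula: PMT = PV × r / (1 − (1 + r)^(−n))
Monthly rate r = 0.09/12 = 0.0075, n = 60 months
Denominator: 1 − (1 + 0.09/12)^(−60) = 0.361300
PMT = $17,000.00 × (0.09/12) / 0.361300
PMT = $352.89 per month

PMT = PV × r / (1-(1+r)^(-n)) = $352.89/month


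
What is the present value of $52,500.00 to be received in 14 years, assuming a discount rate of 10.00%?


Present value formula: PV = FV / (1 + r)^t
PV = $52,500.00 / (1 + 0.1)^14
PV = $52,500.00 / 3.797498
PV = $13,824.89

PV = FV / (1 + r)^t = $13,824.89


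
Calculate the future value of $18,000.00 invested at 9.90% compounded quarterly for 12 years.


Compound interest formula: A = P(1 + r/n)^(nt)
A = $18,000.00 × (1 + 0.099/4)^(4 × 12)
Growth factor: (1 + 0.099/4)^48 = 3.233408
A = $18,000.00 × 3.233408
A = $58,201.34

A = P(1 + r/n)^(nt) = $58,201.34


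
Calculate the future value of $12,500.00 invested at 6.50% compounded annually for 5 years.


Compound interest formula: A = P(1 + r/n)^(nt)
A = $12,500.00 × (1 + 0.065/1)^(1 × 5)
Growth factor: (1 + 0.065/1)^5 = 1.3700867
A = $12,500.00 × 1.3700867
A = $17,126.08

A = P(1 + r/n)^(nt) = $17,126.08


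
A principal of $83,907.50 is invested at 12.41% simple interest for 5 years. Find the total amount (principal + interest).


Total amount formula: A = P(1 + rt) = P + P·r·t
Interest: I = P × r × t = $83,907.50 × 0.1241 × 5 = $52,064.60
A = P + I = $83,907.50 + $52,064.60 = $135,972.10

A = P + I = P(1 + rt) = $135,972.10


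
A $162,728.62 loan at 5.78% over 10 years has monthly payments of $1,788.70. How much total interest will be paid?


Total paid over the life of the loan = PMT × n.
Total paid = $1,788.70 × 120 = $214,644.00
Total interest = total paid − principal = $214,644.00 − $162,728.62 = $51,915.38

Total interest = (PMT × n) - PV = $51,915.38


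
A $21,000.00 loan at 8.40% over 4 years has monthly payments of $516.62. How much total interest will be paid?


Total paid over the life of the loan = PMT × n.
Total paid = $516.62 × 48 = $24,797.76
Total interest = total paid − principal = $24,797.76 − $21,000.00 = $3,797.76

Total interest = (PMT × n) - PV = $3,797.76


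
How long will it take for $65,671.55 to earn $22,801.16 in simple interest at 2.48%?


Rearrange the simple interest formula for t:
I = P × r × t  ⇒  t = I / (P × r)
t = $22,801.16 / ($65,671.55 × 0.0248)
t = 14

t = I/(P×r) = 14 years


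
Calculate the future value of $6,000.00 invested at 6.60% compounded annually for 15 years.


Compound interest formula: A = P(1 + r/n)^(nt)
A = $6,000.00 × (1 + 0.066/1)^(1 × 15)
Growth factor: (1 + 0.066/1)^15 = 2.608303
A = $6,000.00 × 2.608303
A = $15,649.82

A = P(1 + r/n)^(nt) = $15,649.82


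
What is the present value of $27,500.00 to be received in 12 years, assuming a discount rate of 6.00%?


Present value formula: PV = FV / (1 + r)^t
PV = $27,500.00 / (1 + 0.06)^12
PV = $27,500.00 / 2.012196
PV = $13,666.66

PV = FV / (1 + r)^t = $13,666.66


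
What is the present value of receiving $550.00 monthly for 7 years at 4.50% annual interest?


Present value of an ordinary annuity: PV = PMT × (1 − (1 + r)^(−n)) / r
Monthly rate r = 0.045/12 = 0.00375, n = 84
PV = $550.00 × (1 − (1 + 0.045/12)^(−84)) / (0.045/12)
PV = $550.00 × 71.941611
PV = $39,567.89

PV = PMT × (1-(1+r)^(-n))/r = $39,567.89


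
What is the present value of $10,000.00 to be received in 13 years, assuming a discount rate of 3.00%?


Present value formula: PV = FV / (1 + r)^t
PV = $10,000.00 / (1 + 0.03)^13
PV = $10,000.00 / 1.468534
PV = $6,809.51

PV = FV / (1 + r)^t = $6,809.51


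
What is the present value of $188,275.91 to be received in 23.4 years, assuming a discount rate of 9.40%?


Present value formula: PV = FV / (1 + r)^t
PV = $188,275.91 / (1 + 0.094)^23.4
PV = $188,275.91 / 8.184748
PV = $23,003.26

PV = FV / (1 + r)^t = $23,003.26


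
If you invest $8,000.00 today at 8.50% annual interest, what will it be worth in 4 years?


Future value formula: FV = PV × (1 + r)^t
FV = $8,000.00 × (1 + 0.085)^4
FV = $8,000.00 × 1.385859
FV = $11,086.87

FV = PV × (1 + r)^t = $11,086.87


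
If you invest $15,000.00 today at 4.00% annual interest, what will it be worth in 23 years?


Future value formula: FV = PV × (1 + r)^t
FV = $15,000.00 × (1 + 0.04)^23
FV = $15,000.00 × 2.4647155
FV = $36,970.73

FV = PV × (1 + r)^t = $36,970.73


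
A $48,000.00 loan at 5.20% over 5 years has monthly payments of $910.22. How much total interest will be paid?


Total paid over the life of the loan = PMT × n.
Total paid = $910.22 × 60 = $54,613.20
Total interest = total paid − principal = $54,613.20 − $48,000.00 = $6,613.20

Total interest = (PMT × n) - PV = $6,613.20


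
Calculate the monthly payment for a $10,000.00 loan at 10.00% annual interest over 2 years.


Loan payment formula: PMT = PV × r / (1 − (1 + r)^(−n))
Monthly rate r = 0.1/12 ≈ 0.00833333, n = 24 months
Denominator: 1 − (1 + 0.1/12)^(−24) = 0.180590
PMT = $10,000.00 × (0.1/12) / 0.180590
PMT = $461.45 per month

PMT = PV × r / (1-(1+r)^(-n)) = $461.45/month


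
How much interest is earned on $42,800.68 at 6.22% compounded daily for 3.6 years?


Compound interest earned = final amount − principal.
A = P(1 + r/n)^(nt) = $42,800.68 × (1 + 0.0622/365)^(365 × 3.6) = $53,541.39
Interest = A − P = $53,541.39 − $42,800.68 = $10,740.71

Interest = A - P = $10,740.71


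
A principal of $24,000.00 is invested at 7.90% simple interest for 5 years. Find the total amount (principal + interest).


Total amount formula: A = P(1 + rt) = P + P·r·t
Interest: I = P × r × t = $24,000.00 × 0.079 × 5 = $9,480.00
A = P + I = $24,000.00 + $9,480.00 = $33,480.00

A = P + I = P(1 + rt) = $33,480.00


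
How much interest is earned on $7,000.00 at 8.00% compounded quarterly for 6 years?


Compound interest earned = final amount − principal.
A = P(1 + r/n)^(nt) = $7,000.00 × (1 + 0.08/4)^(4 × 6) = $11,259.06
Interest = A − P = $11,259.06 − $7,000.00 = $4,259.06

Interest = A - P = $4,259.06


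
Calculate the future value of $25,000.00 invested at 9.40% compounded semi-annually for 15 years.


Compound interest formula: A = P(1 + r/n)^(nt)
A = $25,000.00 × (1 + 0.094/2)^(2 × 15)
Growth factor: (1 + 0.094/2)^30 = 3.966436
A = $25,000.00 × 3.966436
A = $99,160.90

A = P(1 + r/n)^(nt) = $99,160.90


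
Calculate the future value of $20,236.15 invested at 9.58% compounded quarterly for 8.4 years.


Compound interest formula: A = P(1 + r/n)^(nt)
A = $20,236.15 × (1 + 0.0958/4)^(4 × 8.4)
Growth factor: (1 + 0.0958/4)^33.6 = 2.214961
A = $20,236.15 × 2.214961
A = $44,822.28

A = P(1 + r/n)^(nt) = $44,822.28


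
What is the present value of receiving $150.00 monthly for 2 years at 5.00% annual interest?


Present value of an ordinary annuity: PV = PMT × (1 − (1 + r)^(−n)) / r
Monthly rate r = 0.05/12 ≈ 0.00416667, n = 24
PV = $150.00 × (1 − (1 + 0.05/12)^(−24)) / (0.05/12)
PV = $150.00 × 22.793898
PV = $3,419.08

PV = PMT × (1-(1+r)^(-n))/r = $3,419.08


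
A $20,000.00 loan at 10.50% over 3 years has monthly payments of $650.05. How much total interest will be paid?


Total paid over the life of the loan = PMT × n.
Total paid = $650.05 × 36 = $23,401.80
Total interest = total paid − principal = $23,401.80 − $20,000.00 = $3,401.80

Total interest = (PMT × n) - PV = $3,401.80


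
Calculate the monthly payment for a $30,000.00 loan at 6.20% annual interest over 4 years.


Loan payment formula: PMT = PV × r / (1 − (1 + r)^(−n))
Monthly rate r = 0.062/12 ≈ 0.00516667, n = 48 months
Denominator: 1 − (1 + 0.062/12)^(−48) = 0.21914166
PMT = $30,000.00 × (0.062/12) / 0.21914166
PMT = $707.31 per month

PMT = PV × r / (1-(1+r)^(-n)) = $707.31/month


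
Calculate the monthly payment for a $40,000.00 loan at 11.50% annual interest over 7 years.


Loan payment formula: PMT = PV × r / (1 − (1 + r)^(−n))
Monthly rate r = 0.115/12 ≈ 0.00958333, n = 84 months
Denominator: 1 − (1 + 0.115/12)^(−84) = 0.551195
PMT = $40,000.00 × (0.115/12) / 0.551195
PMT = $695.46 per month

PMT = PV × r / (1-(1+r)^(-n)) = $695.46/month


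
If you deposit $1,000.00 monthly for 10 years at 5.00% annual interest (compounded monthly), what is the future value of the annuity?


Future value of an ordinary annuity: FV = PMT × ((1 + r)^n − 1) / r
Monthly rate r = 0.05/12 ≈ 0.00416667, n = 120
FV = $1,000.00 × ((1 + 0.05/12)^120 − 1) / (0.05/12)
FV = $1,000.00 × 155.282279
FV = $155,282.28

FV = PMT × ((1+r)^n - 1)/r = $155,282.28


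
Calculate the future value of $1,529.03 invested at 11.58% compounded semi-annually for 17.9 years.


Compound interest formula: A = P(1 + r/n)^(nt)
A = $1,529.03 × (1 + 0.1158/2)^(2 × 17.9)
Growth factor: (1 + 0.1158/2)^35.8 = 7.5009677
A = $1,529.03 × 7.5009677
A = $11,469.20

A = P(1 + r/n)^(nt) = $11,469.20


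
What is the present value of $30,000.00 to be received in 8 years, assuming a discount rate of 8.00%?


Present value formula: PV = FV / (1 + r)^t
PV = $30,000.00 / (1 + 0.08)^8
PV = $30,000.00 / 1.850930
PV = $16,208.07

PV = FV / (1 + r)^t = $16,208.07


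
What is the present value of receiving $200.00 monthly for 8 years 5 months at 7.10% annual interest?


Present value of an ordinary annuity: PV = PMT × (1 − (1 + r)^(−n)) / r
Monthly rate r = 0.071/12 ≈ 0.00591667, n = 101
PV = $200.00 × (1 − (1 + 0.071/12)^(−101)) / (0.071/12)
PV = $200.00 × 75.868879
PV = $15,173.78

PV = PMT × (1-(1+r)^(-n))/r = $15,173.78


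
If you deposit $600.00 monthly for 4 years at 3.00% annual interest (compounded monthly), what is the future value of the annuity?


Future value of an ordinary annuity: FV = PMT × ((1 + r)^n − 1) / r
Monthly rate r = 0.03/12 = 0.0025, n = 48
FV = $600.00 × ((1 + 0.03/12)^48 − 1) / (0.03/12)
FV = $600.00 × 50.9312084
FV = $30,558.73

FV = PMT × ((1+r)^n - 1)/r = $30,558.73


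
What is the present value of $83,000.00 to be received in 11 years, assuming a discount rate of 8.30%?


Present value formula: PV = FV / (1 + r)^t
PV = $83,000.00 / (1 + 0.083)^11
PV = $83,000.00 / 2.40388132
PV = $34,527.49

PV = FV / (1 + r)^t = $34,527.49


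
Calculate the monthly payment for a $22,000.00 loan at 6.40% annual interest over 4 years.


Loan payment formula: PMT = PV × r / (1 − (1 + r)^(−n))
Monthly rate r = 0.064/12 ≈ 0.00533333, n = 48 months
Denominator: 1 − (1 + 0.064/12)^(−48) = 0.2253312
PMT = $22,000.00 × (0.064/12) / 0.2253312
PMT = $520.71 per month

PMT = PV × r / (1-(1+r)^(-n)) = $520.71/month


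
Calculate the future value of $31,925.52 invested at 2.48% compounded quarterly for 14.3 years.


Compound interest formula: A = P(1 + r/n)^(nt)
A = $31,925.52 × (1 + 0.0248/4)^(4 × 14.3)
Growth factor: (1 + 0.0248/4)^57.2 = 1.4241073
A = $31,925.52 × 1.4241073
A = $45,465.37

A = P(1 + r/n)^(nt) = $45,465.37


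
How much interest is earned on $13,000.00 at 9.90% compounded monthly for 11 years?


Compound interest earned = final amount − principal.
A = P(1 + r/n)^(nt) = $13,000.00 × (1 + 0.099/12)^(12 × 11) = $38,454.73
Interest = A − P = $38,454.73 − $13,000.00 = $25,454.73

Interest = A - P = $25,454.73


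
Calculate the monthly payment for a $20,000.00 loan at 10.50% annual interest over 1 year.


Loan payment formula: PMT = PV × r / (1 − (1 + r)^(−n))
Monthly rate r = 0.105/12 = 0.00875, n = 12 months
Denominator: 1 − (1 + 0.105/12)^(−12) = 0.0992642
PMT = $20,000.00 × (0.105/12) / 0.0992642
PMT = $1,762.97 per month

PMT = PV × r / (1-(1+r)^(-n)) = $1,762.97/month


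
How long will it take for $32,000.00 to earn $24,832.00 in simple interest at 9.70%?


Rearrange the simple interest formula for t:
I = P × r × t  ⇒  t = I / (P × r)
t = $24,832.00 / ($32,000.00 × 0.097)
t = 8

t = I/(P×r) = 8 years


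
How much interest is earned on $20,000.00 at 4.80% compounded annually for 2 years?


Compound interest earned = final amount − principal.
A = P(1 + r/n)^(nt) = $20,000.00 × (1 + 0.048/1)^(1 × 2) = $21,966.08
Interest = A − P = $21,966.08 − $20,000.00 = $1,966.08

Interest = A - P = $1,966.08


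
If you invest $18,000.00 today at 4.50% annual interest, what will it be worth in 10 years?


Future value formula: FV = PV × (1 + r)^t
FV = $18,000.00 × (1 + 0.045)^10
FV = $18,000.00 × 1.5529694
FV = $27,953.45

FV = PV × (1 + r)^t = $27,953.45


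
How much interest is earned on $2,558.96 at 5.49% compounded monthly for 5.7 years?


Compound interest earned = final amount − principal.
A = P(1 + r/n)^(nt) = $2,558.96 × (1 + 0.0549/12)^(12 × 5.7) = $3,496.69
Interest = A − P = $3,496.69 − $2,558.96 = $937.73

Interest = A - P = $937.73


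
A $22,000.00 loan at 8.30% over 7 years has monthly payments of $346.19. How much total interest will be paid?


Total paid over the life of the loan = PMT × n.
Total paid = $346.19 × 84 = $29,079.96
Total interest = total paid − principal = $29,079.96 − $22,000.00 = $7,079.96

Total interest = (PMT × n) - PV = $7,079.96


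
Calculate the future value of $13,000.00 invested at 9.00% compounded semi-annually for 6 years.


Compound interest formula: A = P(1 + r/n)^(nt)
A = $13,000.00 × (1 + 0.09/2)^(2 × 6)
Growth factor: (1 + 0.09/2)^12 = 1.6958814
A = $13,000.00 × 1.6958814
A = $22,046.46

A = P(1 + r/n)^(nt) = $22,046.46


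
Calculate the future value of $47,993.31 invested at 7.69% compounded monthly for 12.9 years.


Compound interest formula: A = P(1 + r/n)^(nt)
A = $47,993.31 × (1 + 0.0769/12)^(12 × 12.9)
Growth factor: (1 + 0.0769/12)^154.8 = 2.6881278
A = $47,993.31 × 2.6881278
A = $129,012.15

A = P(1 + r/n)^(nt) = $129,012.15


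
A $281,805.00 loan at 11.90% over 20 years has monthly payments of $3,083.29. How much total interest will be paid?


Total paid over the life of the loan = PMT × n.
Total paid = $3,083.29 × 240 = $739,989.60
Total interest = total paid − principal = $739,989.60 − $281,805.00 = $458,184.60

Total interest = (PMT × n) - PV = $458,184.60


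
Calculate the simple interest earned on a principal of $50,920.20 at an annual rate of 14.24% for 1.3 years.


Simple interest formula: I = P × r × t
I = $50,920.20 × 0.1424 × 1.3
I = $9,426.35

I = P × r × t = $9,426.35


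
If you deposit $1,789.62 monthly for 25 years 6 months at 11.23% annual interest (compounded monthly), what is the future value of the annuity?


Future value of an ordinary annuity: FV = PMT × ((1 + r)^n − 1) / r
Monthly rate r = 0.1123/12 ≈ 0.00935833, n = 306
FV = $1,789.62 × ((1 + 0.1123/12)^306 − 1) / (0.1123/12)
FV = $1,789.62 × 1741.073762
FV = $3,115,860.43

FV = PMT × ((1+r)^n - 1)/r = $3,115,860.43


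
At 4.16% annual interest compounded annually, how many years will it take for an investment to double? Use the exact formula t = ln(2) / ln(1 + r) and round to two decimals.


Doubling condition: (1 + r)^t = 2
Take ln of both sides: t × ln(1 + r) = ln(2)
t = ln(2) / ln(1 + r)
t = 0.693147 / 0.040758
t = 17.01

t = ln(2) / ln(1 + r) = 17.01 years


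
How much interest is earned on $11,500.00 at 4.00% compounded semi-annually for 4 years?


Compound interest earned = final amount − principal.
A = P(1 + r/n)^(nt) = $11,500.00 × (1 + 0.04/2)^(2 × 4) = $13,474.08
Interest = A − P = $13,474.08 − $11,500.00 = $1,974.08

Interest = A - P = $1,974.08


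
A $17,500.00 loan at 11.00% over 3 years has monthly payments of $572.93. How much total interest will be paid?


Total paid over the life of the loan = PMT × n.
Total paid = $572.93 × 36 = $20,625.48
Total interest = total paid − principal = $20,625.48 − $17,500.00 = $3,125.48

Total interest = (PMT × n) - PV = $3,125.48


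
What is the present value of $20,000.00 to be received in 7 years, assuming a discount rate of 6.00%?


Present value formula: PV = FV / (1 + r)^t
PV = $20,000.00 / (1 + 0.06)^7
PV = $20,000.00 / 1.503630
PV = $13,301.14

PV = FV / (1 + r)^t = $13,301.14


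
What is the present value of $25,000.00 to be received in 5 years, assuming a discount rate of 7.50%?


Present value formula: PV = FV / (1 + r)^t
PV = $25,000.00 / (1 + 0.075)^5
PV = $25,000.00 / 1.435629
PV = $17,413.97

PV = FV / (1 + r)^t = $17,413.97


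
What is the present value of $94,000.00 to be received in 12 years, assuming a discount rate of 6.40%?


Present value formula: PV = FV / (1 + r)^t
PV = $94,000.00 / (1 + 0.064)^12
PV = $94,000.00 / 2.105230
PV = $44,650.70

PV = FV / (1 + r)^t = $44,650.70


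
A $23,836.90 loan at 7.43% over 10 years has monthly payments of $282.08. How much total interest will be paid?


Total paid over the life of the loan = PMT × n.
Total paid = $282.08 × 120 = $33,849.60
Total interest = total paid − principal = $33,849.60 − $23,836.90 = $10,012.70

Total interest = (PMT × n) - PV = $10,012.70


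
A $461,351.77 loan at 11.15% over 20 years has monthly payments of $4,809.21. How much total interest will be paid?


Total paid over the life of the loan = PMT × n.
Total paid = $4,809.21 × 240 = $1,154,210.40
Total interest = total paid − principal = $1,154,210.40 − $461,351.77 = $692,858.63

Total interest = (PMT × n) - PV = $692,858.63


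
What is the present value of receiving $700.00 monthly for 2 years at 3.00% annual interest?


Present value of an ordinary annuity: PV = PMT × (1 − (1 + r)^(−n)) / r
Monthly rate r = 0.03/12 = 0.0025, n = 24
PV = $700.00 × (1 − (1 + 0.03/12)^(−24)) / (0.03/12)
PV = $700.00 × 23.265980
PV = $16,286.19

PV = PMT × (1-(1+r)^(-n))/r = $16,286.19


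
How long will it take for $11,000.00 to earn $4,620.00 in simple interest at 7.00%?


Rearrange the simple interest formula for t:
I = P × r × t  ⇒  t = I / (P × r)
t = $4,620.00 / ($11,000.00 × 0.07)
t = 6

t = I/(P×r) = 6 years


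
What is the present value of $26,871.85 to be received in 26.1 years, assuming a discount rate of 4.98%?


Present value formula: PV = FV / (1 + r)^t
PV = $26,871.85 / (1 + 0.0498)^26.1
PV = $26,871.85 / 3.555342
PV = $7,558.16

PV = FV / (1 + r)^t = $7,558.16


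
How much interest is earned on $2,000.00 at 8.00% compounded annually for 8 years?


Compound interest earned = final amount − principal.
A = P(1 + r/n)^(nt) = $2,000.00 × (1 + 0.08/1)^(1 × 8) = $3,701.86
Interest = A − P = $3,701.86 − $2,000.00 = $1,701.86

Interest = A - P = $1,701.86


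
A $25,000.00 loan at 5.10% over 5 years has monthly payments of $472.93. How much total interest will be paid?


Total paid over the life of the loan = PMT × n.
Total paid = $472.93 × 60 = $28,375.80
Total interest = total paid − principal = $28,375.80 − $25,000.00 = $3,375.80

Total interest = (PMT × n) - PV = $3,375.80


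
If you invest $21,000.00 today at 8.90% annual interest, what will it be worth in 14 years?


Future value formula: FV = PV × (1 + r)^t
FV = $21,000.00 × (1 + 0.089)^14
FV = $21,000.00 × 3.299061
FV = $69,280.28

FV = PV × (1 + r)^t = $69,280.28


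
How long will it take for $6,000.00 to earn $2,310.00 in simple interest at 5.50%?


Rearrange the simple interest formula for t:
I = P × r × t  ⇒  t = I / (P × r)
t = $2,310.00 / ($6,000.00 × 0.055)
t = 7

t = I/(P×r) = 7 years


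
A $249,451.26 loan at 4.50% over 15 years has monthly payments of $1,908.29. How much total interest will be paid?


Total paid over the life of the loan = PMT × n.
Total paid = $1,908.29 × 180 = $343,492.20
Total interest = total paid − principal = $343,492.20 − $249,451.26 = $94,040.94

Total interest = (PMT × n) - PV = $94,040.94


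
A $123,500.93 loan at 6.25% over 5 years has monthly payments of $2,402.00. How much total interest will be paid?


Total paid over the life of the loan = PMT × n.
Total paid = $2,402.00 × 60 = $144,120.00
Total interest = total paid − principal = $144,120.00 − $123,500.93 = $20,619.07

Total interest = (PMT × n) - PV = $20,619.07


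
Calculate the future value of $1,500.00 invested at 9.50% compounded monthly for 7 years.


Compound interest formula: A = P(1 + r/n)^(nt)
A = $1,500.00 × (1 + 0.095/12)^(12 × 7)
Growth factor: (1 + 0.095/12)^84 = 1.939406
A = $1,500.00 × 1.939406
A = $2,909.11

A = P(1 + r/n)^(nt) = $2,909.11


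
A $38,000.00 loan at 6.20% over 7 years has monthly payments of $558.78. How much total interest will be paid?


Total paid over the life of the loan = PMT × n.
Total paid = $558.78 × 84 = $46,937.52
Total interest = total paid − principal = $46,937.52 − $38,000.00 = $8,937.52

Total interest = (PMT × n) - PV = $8,937.52


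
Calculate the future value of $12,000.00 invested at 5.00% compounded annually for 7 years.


Compound interest formula: A = P(1 + r/n)^(nt)
A = $12,000.00 × (1 + 0.05/1)^(1 × 7)
Growth factor: (1 + 0.05/1)^7 = 1.40710042
A = $12,000.00 × 1.40710042
A = $16,885.21

A = P(1 + r/n)^(nt) = $16,885.21


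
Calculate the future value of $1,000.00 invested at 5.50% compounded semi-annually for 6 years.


Compound interest formula: A = P(1 + r/n)^(nt)
A = $1,000.00 × (1 + 0.055/2)^(2 × 6)
Growth factor: (1 + 0.055/2)^12 = 1.384784
A = $1,000.00 × 1.384784
A = $1,384.78

A = P(1 + r/n)^(nt) = $1,384.78


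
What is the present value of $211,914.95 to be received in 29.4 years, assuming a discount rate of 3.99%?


Present value formula: PV = FV / (1 + r)^t
PV = $211,914.95 / (1 + 0.0399)^29.4
PV = $211,914.95 / 3.1590202
PV = $67,082.49

PV = FV / (1 + r)^t = $67,082.49


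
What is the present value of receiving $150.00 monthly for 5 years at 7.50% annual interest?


Present value of an ordinary annuity: PV = PMT × (1 − (1 + r)^(−n)) / r
Monthly rate r = 0.075/12 = 0.00625, n = 60
PV = $150.00 × (1 − (1 + 0.075/12)^(−60)) / (0.075/12)
PV = $150.00 × 49.905308
PV = $7,485.80

PV = PMT × (1-(1+r)^(-n))/r = $7,485.80


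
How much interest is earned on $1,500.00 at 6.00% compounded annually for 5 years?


Compound interest earned = final amount − principal.
A = P(1 + r/n)^(nt) = $1,500.00 × (1 + 0.06/1)^(1 × 5) = $2,007.34
Interest = A − P = $2,007.34 − $1,500.00 = $507.34

Interest = A - P = $507.34


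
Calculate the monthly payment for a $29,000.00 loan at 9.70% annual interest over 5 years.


Loan payment formula: PMT = PV × r / (1 − (1 + r)^(−n))
Monthly rate r = 0.097/12 ≈ 0.00808333, n = 60 months
Denominator: 1 − (1 + 0.097/12)^(−60) = 0.383101
PMT = $29,000.00 × (0.097/12) / 0.383101
PMT = $611.89 per month

PMT = PV × r / (1-(1+r)^(-n)) = $611.89/month


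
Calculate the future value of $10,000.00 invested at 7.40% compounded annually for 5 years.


Compound interest formula: A = P(1 + r/n)^(nt)
A = $10,000.00 × (1 + 0.074/1)^(1 × 5)
Growth factor: (1 + 0.074/1)^5 = 1.428964
A = $10,000.00 × 1.428964
A = $14,289.64

A = P(1 + r/n)^(nt) = $14,289.64


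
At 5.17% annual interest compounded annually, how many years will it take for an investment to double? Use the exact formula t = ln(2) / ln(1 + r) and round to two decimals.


Doubling condition: (1 + r)^t = 2
Take ln of both sides: t × ln(1 + r) = ln(2)
t = ln(2) / ln(1 + r)
t = 0.693147 / 0.050408
t = 13.75

t = ln(2) / ln(1 + r) = 13.75 years


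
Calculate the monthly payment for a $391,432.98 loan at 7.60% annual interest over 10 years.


Loan payment formula: PMT = PV × r / (1 − (1 + r)^(−n))
Monthly rate r = 0.076/12 ≈ 0.00633333, n = 120 months
Denominator: 1 − (1 + 0.076/12)^(−120) = 0.5312114
PMT = $391,432.98 × (0.076/12) / 0.5312114
PMT = $4,666.83 per month

PMT = PV × r / (1-(1+r)^(-n)) = $4,666.83/month


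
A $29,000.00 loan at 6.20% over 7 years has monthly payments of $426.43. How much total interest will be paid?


Total paid over the life of the loan = PMT × n.
Total paid = $426.43 × 84 = $35,820.12
Total interest = total paid − principal = $35,820.12 − $29,000.00 = $6,820.12

Total interest = (PMT × n) - PV = $6,820.12


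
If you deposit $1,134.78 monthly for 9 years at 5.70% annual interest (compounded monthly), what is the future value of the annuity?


Future value of an ordinary annuity: FV = PMT × ((1 + r)^n − 1) / r
Monthly rate r = 0.057/12 = 0.00475, n = 108
FV = $1,134.78 × ((1 + 0.057/12)^108 − 1) / (0.057/12)
FV = $1,134.78 × 140.687827
FV = $159,649.73

FV = PMT × ((1+r)^n - 1)/r = $159,649.73


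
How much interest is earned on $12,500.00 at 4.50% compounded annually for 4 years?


Compound interest earned = final amount − principal.
A = P(1 + r/n)^(nt) = $12,500.00 × (1 + 0.045/1)^(1 × 4) = $14,906.48
Interest = A − P = $14,906.48 − $12,500.00 = $2,406.48

Interest = A - P = $2,406.48


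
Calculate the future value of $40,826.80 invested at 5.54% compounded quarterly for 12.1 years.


Compound interest formula: A = P(1 + r/n)^(nt)
A = $40,826.80 × (1 + 0.0554/4)^(4 × 12.1)
Growth factor: (1 + 0.0554/4)^48.4 = 1.9459306
A = $40,826.80 × 1.9459306
A = $79,446.12

A = P(1 + r/n)^(nt) = $79,446.12


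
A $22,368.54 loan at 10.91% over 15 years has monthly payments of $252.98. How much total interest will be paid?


Total paid over the life of the loan = PMT × n.
Total paid = $252.98 × 180 = $45,536.40
Total interest = total paid − principal = $45,536.40 − $22,368.54 = $23,167.86

Total interest = (PMT × n) - PV = $23,167.86


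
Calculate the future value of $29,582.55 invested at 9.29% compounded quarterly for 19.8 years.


Compound interest formula: A = P(1 + r/n)^(nt)
A = $29,582.55 × (1 + 0.0929/4)^(4 × 19.8)
Growth factor: (1 + 0.0929/4)^79.2 = 6.1618978
A = $29,582.55 × 6.1618978
A = $182,284.65

A = P(1 + r/n)^(nt) = $182,284.65


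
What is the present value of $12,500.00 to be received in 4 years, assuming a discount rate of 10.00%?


Present value formula: PV = FV / (1 + r)^t
PV = $12,500.00 / (1 + 0.1)^4
PV = $12,500.00 / 1.464100
PV = $8,537.67

PV = FV / (1 + r)^t = $8,537.67


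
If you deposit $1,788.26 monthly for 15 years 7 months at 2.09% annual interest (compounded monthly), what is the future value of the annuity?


Future value of an ordinary annuity: FV = PMT × ((1 + r)^n − 1) / r
Monthly rate r = 0.0209/12 ≈ 0.00174167, n = 187
FV = $1,788.26 × ((1 + 0.0209/12)^187 − 1) / (0.0209/12)
FV = $1,788.26 × 220.820648
FV = $394,884.73

FV = PMT × ((1+r)^n - 1)/r = $394,884.73


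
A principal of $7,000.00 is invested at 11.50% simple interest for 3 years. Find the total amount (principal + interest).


Total amount formula: A = P(1 + rt) = P + P·r·t
Interest: I = P × r × t = $7,000.00 × 0.115 × 3 = $2,415.00
A = P + I = $7,000.00 + $2,415.00 = $9,415.00

A = P + I = P(1 + rt) = $9,415.00


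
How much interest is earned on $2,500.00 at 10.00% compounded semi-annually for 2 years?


Compound interest earned = final amount − principal.
A = P(1 + r/n)^(nt) = $2,500.00 × (1 + 0.1/2)^(2 × 2) = $3,038.77
Interest = A − P = $3,038.77 − $2,500.00 = $538.77

Interest = A - P = $538.77


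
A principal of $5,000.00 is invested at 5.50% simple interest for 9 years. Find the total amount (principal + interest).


Total amount formula: A = P(1 + rt) = P + P·r·t
Interest: I = P × r × t = $5,000.00 × 0.055 × 9 = $2,475.00
A = P + I = $5,000.00 + $2,475.00 = $7,475.00

A = P + I = P(1 + rt) = $7,475.00


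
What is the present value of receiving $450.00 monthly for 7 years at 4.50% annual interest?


Present value of an ordinary annuity: PV = PMT × (1 − (1 + r)^(−n)) / r
Monthly rate r = 0.045/12 = 0.00375, n = 84
PV = $450.00 × (1 − (1 + 0.045/12)^(−84)) / (0.045/12)
PV = $450.00 × 71.9416112
PV = $32,373.73

PV = PMT × (1-(1+r)^(-n))/r = $32,373.73


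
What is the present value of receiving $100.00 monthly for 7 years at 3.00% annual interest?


Present value of an ordinary annuity: PV = PMT × (1 − (1 + r)^(−n)) / r
Monthly rate r = 0.03/12 = 0.0025, n = 84
PV = $100.00 × (1 − (1 + 0.03/12)^(−84)) / (0.03/12)
PV = $100.00 × 75.681321
PV = $7,568.13

PV = PMT × (1-(1+r)^(-n))/r = $7,568.13


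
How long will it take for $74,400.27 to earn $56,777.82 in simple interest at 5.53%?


Rearrange the simple interest formula for t:
I = P × r × t  ⇒  t = I / (P × r)
t = $56,777.82 / ($74,400.27 × 0.0553)
t = 13.8

t = I/(P×r) = 13.8 years


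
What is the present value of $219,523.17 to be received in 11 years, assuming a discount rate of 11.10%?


Present value formula: PV = FV / (1 + r)^t
PV = $219,523.17 / (1 + 0.111)^11
PV = $219,523.17 / 3.183132
PV = $68,964.52

PV = FV / (1 + r)^t = $68,964.52


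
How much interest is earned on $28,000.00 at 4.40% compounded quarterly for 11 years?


Compound interest earned = final amount − principal.
A = P(1 + r/n)^(nt) = $28,000.00 × (1 + 0.044/4)^(4 × 11) = $45,311.55
Interest = A − P = $45,311.55 − $28,000.00 = $17,311.55

Interest = A - P = $17,311.55


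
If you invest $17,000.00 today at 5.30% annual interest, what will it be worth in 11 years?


Future value formula: FV = PV × (1 + r)^t
FV = $17,000.00 × (1 + 0.053)^11
FV = $17,000.00 × 1.7648674
FV = $30,002.75

FV = PV × (1 + r)^t = $30,002.75


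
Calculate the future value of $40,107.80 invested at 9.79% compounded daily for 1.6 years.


Compound interest formula: A = P(1 + r/n)^(nt)
A = $40,107.80 × (1 + 0.0979/365)^(365 × 1.6)
Growth factor: (1 + 0.0979/365)^584 = 1.1695499
A = $40,107.80 × 1.1695499
A = $46,908.07

A = P(1 + r/n)^(nt) = $46,908.07


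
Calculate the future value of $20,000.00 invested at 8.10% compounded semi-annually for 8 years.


Compound interest formula: A = P(1 + r/n)^(nt)
A = $20,000.00 × (1 + 0.081/2)^(2 × 8)
Growth factor: (1 + 0.081/2)^16 = 1.887441
A = $20,000.00 × 1.887441
A = $37,748.82

A = P(1 + r/n)^(nt) = $37,748.82


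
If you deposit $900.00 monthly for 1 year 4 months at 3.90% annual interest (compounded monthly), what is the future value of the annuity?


Future value of an ordinary annuity: FV = PMT × ((1 + r)^n − 1) / r
Monthly rate r = 0.039/12 = 0.00325, n = 16
FV = $900.00 × ((1 + 0.039/12)^16 − 1) / (0.039/12)
FV = $900.00 × 16.395978
FV = $14,756.38

FV = PMT × ((1+r)^n - 1)/r = $14,756.38


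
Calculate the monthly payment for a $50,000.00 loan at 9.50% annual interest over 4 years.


Loan payment formula: PMT = PV × r / (1 − (1 + r)^(−n))
Monthly rate r = 0.095/12 ≈ 0.00791667, n = 48 months
Denominator: 1 − (1 + 0.095/12)^(−48) = 0.315115
PMT = $50,000.00 × (0.095/12) / 0.315115
PMT = $1,256.16 per month

PMT = PV × r / (1-(1+r)^(-n)) = $1,256.16/month
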